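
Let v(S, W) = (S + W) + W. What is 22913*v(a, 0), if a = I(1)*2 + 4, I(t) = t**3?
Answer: 137478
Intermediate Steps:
a = 6 (a = 1**3*2 + 4 = 1*2 + 4 = 2 + 4 = 6)
v(S, W) = S + 2*W
22913*v(a, 0) = 22913*(6 + 2*0) = 22913*(6 + 0) = 22913*6 = 137478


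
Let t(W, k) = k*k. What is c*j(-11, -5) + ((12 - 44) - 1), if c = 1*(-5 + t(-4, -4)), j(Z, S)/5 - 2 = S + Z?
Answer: -803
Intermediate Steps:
t(W, k) = k²
j(Z, S) = 10 + 5*S + 5*Z (j(Z, S) = 10 + 5*(S + Z) = 10 + (5*S + 5*Z) = 10 + 5*S + 5*Z)
c = 11 (c = 1*(-5 + (-4)²) = 1*(-5 + 16) = 1*11 = 11)
c*j(-11, -5) + ((12 - 44) - 1) = 11*(10 + 5*(-5) + 5*(-11)) + ((12 - 44) - 1) = 11*(10 - 25 - 55) + (-32 - 1) = 11*(-70) - 33 = -770 - 33 = -803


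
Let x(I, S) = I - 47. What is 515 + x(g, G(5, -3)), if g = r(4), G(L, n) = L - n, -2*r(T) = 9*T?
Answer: 450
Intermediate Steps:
r(T) = -9*T/2
g = -18 (g = -9/2*4 = -18)
x(I, S) = -47 + I
515 + x(g, G(5, -3)) = 515 + (-47 - 18) = 515 - 65 = 450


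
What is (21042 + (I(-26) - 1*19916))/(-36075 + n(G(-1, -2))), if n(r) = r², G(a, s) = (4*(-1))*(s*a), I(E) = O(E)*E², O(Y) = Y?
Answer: 16450/36011 ≈ 0.45680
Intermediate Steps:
I(E) = E³ (I(E) = E*E² = E³)
G(a, s) = -4*a*s
(21042 + (I(-26) - 1*19916))/(-36075 + n(G(-1, -2))) = (21042 + ((-26)³ - 1*19916))/(-36075 + (-4*(-1)*(-2))²) = (21042 + (-17576 - 19916))/(-36075 + (-8)²) = (21042 - 37492)/(-36075 + 64) = -16450/(-36011) = -16450*(-1/36011) = 16450/36011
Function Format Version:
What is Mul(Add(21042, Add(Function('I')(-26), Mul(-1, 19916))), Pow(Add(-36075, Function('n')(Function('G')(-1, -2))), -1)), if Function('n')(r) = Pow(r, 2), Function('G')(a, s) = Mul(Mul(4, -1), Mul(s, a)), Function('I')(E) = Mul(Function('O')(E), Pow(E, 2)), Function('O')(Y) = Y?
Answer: Rational(16450, 36011) ≈ 0.45680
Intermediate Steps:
Function('I')(E) = Pow(E, 3) (Function('I')(E) = Mul(E, Pow(E, 2)) = Pow(E, 3))
Function('G')(a, s) = Mul(-4, a, s) (Function('G')(a, s) = Mul(-4, Mul(a, s)) = Mul(-4, a, s))
Mul(Add(21042, Add(Function('I')(-26), Mul(-1, 19916))), Pow(Add(-36075, Function('n')(Function('G')(-1, -2))), -1)) = Mul(Add(21042, Add(Pow(-26, 3), Mul(-1, 19916))), Pow(Add(-36075, Pow(Mul(-4, -1, -2), 2)), -1)) = Mul(Add(21042, Add(-17576, -19916)), Pow(Add(-36075, Pow(-8, 2)), -1)) = Mul(Add(21042, -37492), Pow(Add(-36075, 64), -1)) = Mul(-16450, Pow(-36011, -1)) = Mul(-16450, Rational(-1, 36011)) = Rational(16450, 36011)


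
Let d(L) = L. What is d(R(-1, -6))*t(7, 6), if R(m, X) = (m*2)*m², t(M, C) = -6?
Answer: 12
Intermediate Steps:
R(m, X) = 2*m³ (R(m, X) = (2*m)*m² = 2*m³)
d(R(-1, -6))*t(7, 6) = (2*(-1)³)*(-6) = (2*(-1))*(-6) = -2*(-6) = 12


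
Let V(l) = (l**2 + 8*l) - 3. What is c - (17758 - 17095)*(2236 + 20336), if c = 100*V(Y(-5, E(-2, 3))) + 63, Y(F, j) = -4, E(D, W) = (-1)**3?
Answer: -14967073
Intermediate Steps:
E(D, W) = -1
V(l) = -3 + l**2 + 8*l
c = -1837 (c = 100*(-3 + (-4)**2 + 8*(-4)) + 63 = 100*(-3 + 16 - 32) + 63 = 100*(-19) + 63 = -1900 + 63 = -1837)
c - (17758 - 17095)*(2236 + 20336) = -1837 - (17758 - 17095)*(2236 + 20336) = -1837 - 663*22572 = -1837 - 1*14965236 = -1837 - 14965236 = -14967073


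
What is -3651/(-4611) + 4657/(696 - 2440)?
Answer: -5035361/2680528 ≈ -1.8785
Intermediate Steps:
-3651/(-4611) + 4657/(696 - 2440) = -3651*(-1/4611) + 4657/(-1744) = 1217/1537 + 4657*(-1/1744) = 1217/1537 - 4657/1744 = -5035361/2680528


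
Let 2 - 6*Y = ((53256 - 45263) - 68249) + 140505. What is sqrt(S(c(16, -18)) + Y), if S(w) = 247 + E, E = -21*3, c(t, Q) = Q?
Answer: I*sqrt(52762)/2 ≈ 114.85*I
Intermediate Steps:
E = -63
S(w) = 184 (S(w) = 247 - 63 = 184)
Y = -26749/2 (Y = 1/3 - (((53256 - 45263) - 68249) + 140505)/6 = 1/3 - ((7993 - 68249) + 140505)/6 = 1/3 - (-60256 + 140505)/6 = 1/3 - 1/6*80249 = 1/3 - 80249/6 = -26749/2 ≈ -13375.)
sqrt(S(c(16, -18)) + Y) = sqrt(184 - 26749/2) = sqrt(-26381/2) = I*sqrt(52762)/2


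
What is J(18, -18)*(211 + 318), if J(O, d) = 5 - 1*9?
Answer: -2116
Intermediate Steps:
J(O, d) = -4 (J(O, d) = 5 - 9 = -4)
J(18, -18)*(211 + 318) = -4*(211 + 318) = -4*529 = -2116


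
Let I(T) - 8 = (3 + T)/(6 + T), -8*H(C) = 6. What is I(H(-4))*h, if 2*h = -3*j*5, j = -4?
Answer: 1770/7 ≈ 252.86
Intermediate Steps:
h = 30 (h = (-3*(-4)*5)/2 = (12*5)/2 = (½)*60 = 30)
H(C) = -¾ (H(C) = -⅛*6 = -¾)
I(T) = 8 + (3 + T)/(6 + T)
I(H(-4))*h = (3*(17 + 3*(-¾))/(6 - ¾))*30 = (3*(17 - 9/4)/(21/4))*30 = (3*(4/21)*(59/4))*30 = (59/7)*30 = 1770/7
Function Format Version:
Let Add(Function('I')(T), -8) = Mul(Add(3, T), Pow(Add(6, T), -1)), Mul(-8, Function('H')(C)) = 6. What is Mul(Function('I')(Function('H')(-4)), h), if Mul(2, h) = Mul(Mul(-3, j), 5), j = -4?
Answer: Rational(1770, 7) ≈ 252.86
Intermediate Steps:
h = 30 (h = Mul(Rational(1, 2), Mul(Mul(-3, -4), 5)) = Mul(Rational(1, 2), Mul(12, 5)) = Mul(Rational(1, 2), 60) = 30)
Function('H')(C) = Rational(-3, 4) (Function('H')(C) = Mul(Rational(-1, 8), 6) = Rational(-3, 4))
Function('I')(T) = Add(8, Mul(Pow(Add(6, T), -1), Add(3, T))) (Function('I')(T) = Add(8, Mul(Add(3, T), Pow(Add(6, T), -1))) = Add(8, Mul(Pow(Add(6, T), -1), Add(3, T))))
Mul(Function('I')(Function('H')(-4)), h) = Mul(Mul(3, Pow(Add(6, Rational(-3, 4)), -1), Add(17, Mul(3, Rational(-3, 4)))), 30) = Mul(Mul(3, Pow(Rational(21, 4), -1), Add(17, Rational(-9, 4))), 30) = Mul(Mul(3, Rational(4, 21), Rational(59, 4)), 30) = Mul(Rational(59, 7), 30) = Rational(1770, 7)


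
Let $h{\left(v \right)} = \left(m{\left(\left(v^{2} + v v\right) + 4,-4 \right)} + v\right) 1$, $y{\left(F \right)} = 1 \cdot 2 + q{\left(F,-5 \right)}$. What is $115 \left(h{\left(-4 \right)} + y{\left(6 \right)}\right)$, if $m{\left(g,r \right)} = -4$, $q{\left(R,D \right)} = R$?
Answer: $0$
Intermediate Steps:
$y{\left(F \right)} = 2 + F$ ($y{\left(F \right)} = 1 \cdot 2 + F = 2 + F$)
$h{\left(v \right)} = -4 + v$ ($h{\left(v \right)} = \left(-4 + v\right) 1 = -4 + v$)
$115 \left(h{\left(-4 \right)} + y{\left(6 \right)}\right) = 115 \left(\left(-4 - 4\right) + \left(2 + 6\right)\right) = 115 \left(-8 + 8\right) = 115 \cdot 0 = 0$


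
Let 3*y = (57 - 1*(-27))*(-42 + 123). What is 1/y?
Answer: 1/2268 ≈ 0.00044092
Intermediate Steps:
y = 2268 (y = ((57 - 1*(-27))*(-42 + 123))/3 = ((57 + 27)*81)/3 = (84*81)/3 = (1/3)*6804 = 2268)
1/y = 1/2268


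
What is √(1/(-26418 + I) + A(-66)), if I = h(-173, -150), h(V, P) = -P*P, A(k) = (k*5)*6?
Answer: I*√4738082082438/48918 ≈ 44.497*I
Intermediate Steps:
A(k) = 30*k (A(k) = (5*k)*6 = 30*k)
h(V, P) = -P²
I = -22500 (I = -1*(-150)² = -1*22500 = -22500)
√(1/(-26418 + I) + A(-66)) = √(1/(-26418 - 22500) + 30*(-66)) = √(1/(-48918) - 1980) = √(-1/48918 - 1980) = √(-96857641/48918) = I*√4738082082438/48918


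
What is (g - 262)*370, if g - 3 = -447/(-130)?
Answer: -1229251/13 ≈ -94558.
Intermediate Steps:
g = 837/130 (g = 3 - 447/(-130) = 3 - 447*(-1/130) = 3 + 447/130 = 837/130 ≈ 6.4385)
(g - 262)*370 = (837/130 - 262)*370 = -33223/130*370 = -1229251/13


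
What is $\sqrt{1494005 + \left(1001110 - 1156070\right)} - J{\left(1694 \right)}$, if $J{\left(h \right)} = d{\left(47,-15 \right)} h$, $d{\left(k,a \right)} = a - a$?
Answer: $\sqrt{1339045} \approx 1157.2$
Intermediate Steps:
$d{\left(k,a \right)} = 0$
$J{\left(h \right)} = 0$ ($J{\left(h \right)} = 0 h = 0$)
$\sqrt{1494005 + \left(1001110 - 1156070\right)} - J{\left(1694 \right)} = \sqrt{1494005 + \left(1001110 - 1156070\right)} - 0 = \sqrt{1494005 - 154960} + 0 = \sqrt{1339045} + 0 = \sqrt{1339045}$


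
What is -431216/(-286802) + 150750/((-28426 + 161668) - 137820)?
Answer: -3438441221/109414963 ≈ -31.426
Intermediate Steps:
-431216/(-286802) + 150750/((-28426 + 161668) - 137820) = -431216*(-1/286802) + 150750/(133242 - 137820) = 215608/143401 + 150750/(-4578) = 215608/143401 + 150750*(-1/4578) = 215608/143401 - 25125/763 = -3438441221/109414963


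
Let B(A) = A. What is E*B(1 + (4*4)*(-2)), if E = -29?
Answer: 899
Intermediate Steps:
E*B(1 + (4*4)*(-2)) = -29*(1 + (4*4)*(-2)) = -29*(1 + 16*(-2)) = -29*(1 - 32) = -29*(-31) = 899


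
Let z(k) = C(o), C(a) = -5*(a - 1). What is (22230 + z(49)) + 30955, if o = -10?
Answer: 53240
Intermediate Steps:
C(a) = 5 - 5*a (C(a) = -5*(-1 + a) = 5 - 5*a)
z(k) = 55 (z(k) = 5 - 5*(-10) = 5 + 50 = 55)
(22230 + z(49)) + 30955 = (22230 + 55) + 30955 = 22285 + 30955 = 53240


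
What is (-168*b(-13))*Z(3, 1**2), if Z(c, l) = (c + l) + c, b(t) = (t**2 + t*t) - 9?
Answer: -386904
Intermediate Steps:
b(t) = -9 + 2*t**2 (b(t) = (t**2 + t**2) - 9 = 2*t**2 - 9 = -9 + 2*t**2)
Z(c, l) = l + 2*c
(-168*b(-13))*Z(3, 1**2) = (-168*(-9 + 2*(-13)**2))*(1**2 + 2*3) = (-168*(-9 + 2*169))*(1 + 6) = -168*(-9 + 338)*7 = -168*329*7 = -55272*7 = -386904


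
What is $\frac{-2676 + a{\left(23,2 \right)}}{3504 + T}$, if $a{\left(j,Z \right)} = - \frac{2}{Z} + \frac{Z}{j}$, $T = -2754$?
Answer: $- \frac{20523}{5750} \approx -3.5692$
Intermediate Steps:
$\frac{-2676 + a{\left(23,2 \right)}}{3504 + T} = \frac{-2676 + \left(- \frac{2}{2} + \frac{2}{23}\right)}{3504 - 2754} = \frac{-2676 + \left(\left(-2\right) \frac{1}{2} + 2 \cdot \frac{1}{23}\right)}{750} = \left(-2676 + \left(-1 + \frac{2}{23}\right)\right) \frac{1}{750} = \left(-2676 - \frac{21}{23}\right) \frac{1}{750} = \left(- \frac{61569}{23}\right) \frac{1}{750} = - \frac{20523}{5750}$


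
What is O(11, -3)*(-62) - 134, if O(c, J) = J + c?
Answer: -630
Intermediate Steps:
O(11, -3)*(-62) - 134 = (-3 + 11)*(-62) - 134 = 8*(-62) - 134 = -496 - 134 = -630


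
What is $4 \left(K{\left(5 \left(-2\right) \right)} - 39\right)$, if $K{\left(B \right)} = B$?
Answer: $-196$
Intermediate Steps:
$4 \left(K{\left(5 \left(-2\right) \right)} - 39\right) = 4 \left(5 \left(-2\right) - 39\right) = 4 \left(-10 - 39\right) = 4 \left(-49\right) = -196$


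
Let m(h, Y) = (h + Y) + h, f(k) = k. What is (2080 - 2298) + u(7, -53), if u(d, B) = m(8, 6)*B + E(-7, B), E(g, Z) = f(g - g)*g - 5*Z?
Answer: -1119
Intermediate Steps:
m(h, Y) = Y + 2*h (m(h, Y) = (Y + h) + h = Y + 2*h)
E(g, Z) = -5*Z (E(g, Z) = (g - g)*g - 5*Z = 0*g - 5*Z = 0 - 5*Z = -5*Z)
u(d, B) = 17*B (u(d, B) = (6 + 2*8)*B - 5*B = (6 + 16)*B - 5*B = 22*B - 5*B = 17*B)
(2080 - 2298) + u(7, -53) = (2080 - 2298) + 17*(-53) = -218 - 901 = -1119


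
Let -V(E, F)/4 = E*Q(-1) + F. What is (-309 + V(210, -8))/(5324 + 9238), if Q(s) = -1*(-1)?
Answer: -1117/14562 ≈ -0.076707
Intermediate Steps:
Q(s) = 1
V(E, F) = -4*E - 4*F (V(E, F) = -4*(E*1 + F) = -4*(E + F) = -4*E - 4*F)
(-309 + V(210, -8))/(5324 + 9238) = (-309 + (-4*210 - 4*(-8)))/(5324 + 9238) = (-309 + (-840 + 32))/14562 = (-309 - 808)*(1/14562) = -1117*1/14562 = -1117/14562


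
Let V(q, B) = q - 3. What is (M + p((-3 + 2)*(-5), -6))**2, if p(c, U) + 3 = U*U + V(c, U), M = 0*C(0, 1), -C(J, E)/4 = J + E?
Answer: 1225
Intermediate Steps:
C(J, E) = -4*E - 4*J (C(J, E) = -4*(J + E) = -4*(E + J) = -4*E - 4*J)
V(q, B) = -3 + q
M = 0 (M = 0*(-4*1 - 4*0) = 0*(-4 + 0) = 0*(-4) = 0)
p(c, U) = -6 + c + U**2 (p(c, U) = -3 + (U*U + (-3 + c)) = -3 + (U**2 + (-3 + c)) = -3 + (-3 + c + U**2) = -6 + c + U**2)
(M + p((-3 + 2)*(-5), -6))**2 = (0 + (-6 + (-3 + 2)*(-5) + (-6)**2))**2 = (0 + (-6 - 1*(-5) + 36))**2 = (0 + (-6 + 5 + 36))**2 = (0 + 35)**2 = 35**2 = 1225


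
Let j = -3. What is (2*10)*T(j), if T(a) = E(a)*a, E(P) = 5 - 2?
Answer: -180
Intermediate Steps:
E(P) = 3
T(a) = 3*a
(2*10)*T(j) = (2*10)*(3*(-3)) = 20*(-9) = -180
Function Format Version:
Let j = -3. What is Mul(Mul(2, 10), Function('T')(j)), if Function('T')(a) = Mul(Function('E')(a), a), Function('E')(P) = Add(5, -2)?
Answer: -180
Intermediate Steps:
Function('E')(P) = 3
Function('T')(a) = Mul(3, a)
Mul(Mul(2, 10), Function('T')(j)) = Mul(Mul(2, 10), Mul(3, -3)) = Mul(20, -9) = -180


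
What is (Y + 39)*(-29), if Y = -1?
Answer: -1102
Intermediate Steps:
(Y + 39)*(-29) = (-1 + 39)*(-29) = 38*(-29) = -1102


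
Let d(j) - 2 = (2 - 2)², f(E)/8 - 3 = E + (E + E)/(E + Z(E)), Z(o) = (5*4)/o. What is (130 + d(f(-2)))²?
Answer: 17424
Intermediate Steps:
Z(o) = 20/o
f(E) = 24 + 8*E + 16*E/(E + 20/E) (f(E) = 24 + 8*(E + (E + E)/(E + 20/E)) = 24 + 8*(E + (2*E)/(E + 20/E)) = 24 + 8*(E + 2*E/(E + 20/E)) = 24 + (8*E + 16*E/(E + 20/E)) = 24 + 8*E + 16*E/(E + 20/E))
d(j) = 2 (d(j) = 2 + (2 - 2)² = 2 + 0² = 2 + 0 = 2)
(130 + d(f(-2)))² = (130 + 2)² = 132² = 17424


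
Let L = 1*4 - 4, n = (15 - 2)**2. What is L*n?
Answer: 0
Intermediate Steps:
n = 169 (n = 13**2 = 169)
L = 0 (L = 4 - 4 = 0)
L*n = 0*169 = 0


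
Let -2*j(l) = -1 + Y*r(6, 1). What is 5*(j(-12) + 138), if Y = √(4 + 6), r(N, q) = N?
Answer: 1385/2 - 15*√10 ≈ 645.07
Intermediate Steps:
Y = √10 ≈ 3.1623
j(l) = ½ - 3*√10 (j(l) = -(-1 + √10*6)/2 = -(-1 + 6*√10)/2 = ½ - 3*√10)
5*(j(-12) + 138) = 5*((½ - 3*√10) + 138) = 5*(277/2 - 3*√10) = 1385/2 - 15*√10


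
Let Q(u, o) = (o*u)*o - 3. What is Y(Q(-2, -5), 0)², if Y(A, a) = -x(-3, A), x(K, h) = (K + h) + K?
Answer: 3481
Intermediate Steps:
Q(u, o) = -3 + u*o² (Q(u, o) = u*o² - 3 = -3 + u*o²)
x(K, h) = h + 2*K
Y(A, a) = 6 - A (Y(A, a) = -(A + 2*(-3)) = -(A - 6) = -(-6 + A) = 6 - A)
Y(Q(-2, -5), 0)² = (6 - (-3 - 2*(-5)²))² = (6 - (-3 - 2*25))² = (6 - (-3 - 50))² = (6 - 1*(-53))² = (6 + 53)² = 59² = 3481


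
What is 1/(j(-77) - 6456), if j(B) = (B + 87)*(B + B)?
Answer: -1/7996 ≈ -0.00012506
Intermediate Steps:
j(B) = 2*B*(87 + B) (j(B) = (87 + B)*(2*B) = 2*B*(87 + B))
1/(j(-77) - 6456) = 1/(2*(-77)*(87 - 77) - 6456) = 1/(2*(-77)*10 - 6456) = 1/(-1540 - 6456) = 1/(-7996) = -1/7996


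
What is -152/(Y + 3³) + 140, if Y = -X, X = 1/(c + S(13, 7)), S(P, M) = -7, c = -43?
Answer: 181540/1351 ≈ 134.37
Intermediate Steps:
X = -1/50 (X = 1/(-43 - 7) = 1/(-50) = -1/50 ≈ -0.020000)
Y = 1/50 (Y = -1*(-1/50) = 1/50 ≈ 0.020000)
-152/(Y + 3³) + 140 = -152/(1/50 + 3³) + 140 = -152/(1/50 + 27) + 140 = -152/(1351/50) + 140 = (50/1351)*(-152) + 140 = -7600/1351 + 140 = 181540/1351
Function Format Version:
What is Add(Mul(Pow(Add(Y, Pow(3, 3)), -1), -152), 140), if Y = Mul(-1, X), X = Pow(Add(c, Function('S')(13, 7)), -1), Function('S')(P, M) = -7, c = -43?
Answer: Rational(181540, 1351) ≈ 134.37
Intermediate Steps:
X = Rational(-1, 50) (X = Pow(Add(-43, -7), -1) = Pow(-50, -1) = Rational(-1, 50) ≈ -0.020000)
Y = Rational(1, 50) (Y = Mul(-1, Rational(-1, 50)) = Rational(1, 50) ≈ 0.020000)
Add(Mul(Pow(Add(Y, Pow(3, 3)), -1), -152), 140) = Add(Mul(Pow(Add(Rational(1, 50), Pow(3, 3)), -1), -152), 140) = Add(Mul(Pow(Add(Rational(1, 50), 27), -1), -152), 140) = Add(Mul(Pow(Rational(1351, 50), -1), -152), 140) = Add(Mul(Rational(50, 1351), -152), 140) = Add(Rational(-7600, 1351), 140) = Rational(181540, 1351)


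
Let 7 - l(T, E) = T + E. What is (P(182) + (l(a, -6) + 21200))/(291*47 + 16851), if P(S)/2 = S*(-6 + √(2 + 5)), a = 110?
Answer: 18919/30528 + 91*√7/7632 ≈ 0.65127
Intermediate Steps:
l(T, E) = 7 - E - T (l(T, E) = 7 - (T + E) = 7 - (E + T) = 7 + (-E - T) = 7 - E - T)
P(S) = 2*S*(-6 + √7) (P(S) = 2*(S*(-6 + √(2 + 5))) = 2*(S*(-6 + √7)) = 2*S*(-6 + √7))
(P(182) + (l(a, -6) + 21200))/(291*47 + 16851) = (2*182*(-6 + √7) + ((7 - 1*(-6) - 1*110) + 21200))/(291*47 + 16851) = ((-2184 + 364*√7) + ((7 + 6 - 110) + 21200))/(13677 + 16851) = ((-2184 + 364*√7) + (-97 + 21200))/30528 = ((-2184 + 364*√7) + 21103)*(1/30528) = (18919 + 364*√7)*(1/30528) = 18919/30528 + 91*√7/7632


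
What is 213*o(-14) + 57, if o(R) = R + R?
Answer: -5907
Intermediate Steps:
o(R) = 2*R
213*o(-14) + 57 = 213*(2*(-14)) + 57 = 213*(-28) + 57 = -5964 + 57 = -5907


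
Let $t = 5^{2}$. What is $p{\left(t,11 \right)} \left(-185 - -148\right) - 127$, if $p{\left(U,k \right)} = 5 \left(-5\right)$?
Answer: $798$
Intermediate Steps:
$t = 25$
$p{\left(U,k \right)} = -25$
$p{\left(t,11 \right)} \left(-185 - -148\right) - 127 = - 25 \left(-185 - -148\right) - 127 = - 25 \left(-185 + 148\right) - 127 = \left(-25\right) \left(-37\right) - 127 = 925 - 127 = 798$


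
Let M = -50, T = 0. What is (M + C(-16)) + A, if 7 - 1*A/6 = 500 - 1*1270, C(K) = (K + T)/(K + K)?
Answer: 9225/2 ≈ 4612.5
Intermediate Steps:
C(K) = ½ (C(K) = (K + 0)/(K + K) = K/((2*K)) = K*(1/(2*K)) = ½)
A = 4662 (A = 42 - 6*(500 - 1*1270) = 42 - 6*(500 - 1270) = 42 - 6*(-770) = 42 + 4620 = 4662)
(M + C(-16)) + A = (-50 + ½) + 4662 = -99/2 + 4662 = 9225/2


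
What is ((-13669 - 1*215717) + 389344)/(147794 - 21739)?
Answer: 159958/126055 ≈ 1.2690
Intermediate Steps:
((-13669 - 1*215717) + 389344)/(147794 - 21739) = ((-13669 - 215717) + 389344)/126055 = (-229386 + 389344)*(1/126055) = 159958*(1/126055) = 159958/126055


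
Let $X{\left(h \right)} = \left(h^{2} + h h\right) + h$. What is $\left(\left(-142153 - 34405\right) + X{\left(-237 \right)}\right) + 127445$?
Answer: $62988$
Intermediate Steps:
$X{\left(h \right)} = h + 2 h^{2}$ ($X{\left(h \right)} = \left(h^{2} + h^{2}\right) + h = 2 h^{2} + h = h + 2 h^{2}$)
$\left(\left(-142153 - 34405\right) + X{\left(-237 \right)}\right) + 127445 = \left(\left(-142153 - 34405\right) - 237 \left(1 + 2 \left(-237\right)\right)\right) + 127445 = \left(-176558 - 237 \left(1 - 474\right)\right) + 127445 = \left(-176558 - -112101\right) + 127445 = \left(-176558 + 112101\right) + 127445 = -64457 + 127445 = 62988$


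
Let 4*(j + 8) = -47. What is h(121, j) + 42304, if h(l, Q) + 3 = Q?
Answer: 169125/4 ≈ 42281.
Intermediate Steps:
j = -79/4 (j = -8 + (¼)*(-47) = -8 - 47/4 = -79/4 ≈ -19.750)
h(l, Q) = -3 + Q
h(121, j) + 42304 = (-3 - 79/4) + 42304 = -91/4 + 42304 = 169125/4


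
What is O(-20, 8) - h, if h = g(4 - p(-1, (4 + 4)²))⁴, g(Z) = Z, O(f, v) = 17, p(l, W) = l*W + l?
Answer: -22667104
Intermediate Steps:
p(l, W) = l + W*l (p(l, W) = W*l + l = l + W*l)
h = 22667121 (h = (4 - (-1)*(1 + (4 + 4)²))⁴ = (4 - (-1)*(1 + 8²))⁴ = (4 - (-1)*(1 + 64))⁴ = (4 - (-1)*65)⁴ = (4 - 1*(-65))⁴ = (4 + 65)⁴ = 69⁴ = 22667121)
O(-20, 8) - h = 17 - 1*22667121 = 17 - 22667121 = -22667104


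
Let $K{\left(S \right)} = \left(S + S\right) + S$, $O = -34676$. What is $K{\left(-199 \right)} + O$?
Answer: $-35273$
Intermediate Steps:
$K{\left(S \right)} = 3 S$ ($K{\left(S \right)} = 2 S + S = 3 S$)
$K{\left(-199 \right)} + O = 3 \left(-199\right) - 34676 = -597 - 34676 = -35273$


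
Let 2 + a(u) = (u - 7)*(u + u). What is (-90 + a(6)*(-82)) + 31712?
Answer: 32770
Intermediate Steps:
a(u) = -2 + 2*u*(-7 + u) (a(u) = -2 + (u - 7)*(u + u) = -2 + (-7 + u)*(2*u) = -2 + 2*u*(-7 + u))
(-90 + a(6)*(-82)) + 31712 = (-90 + (-2 - 14*6 + 2*6²)*(-82)) + 31712 = (-90 + (-2 - 84 + 2*36)*(-82)) + 31712 = (-90 + (-2 - 84 + 72)*(-82)) + 31712 = (-90 - 14*(-82)) + 31712 = (-90 + 1148) + 31712 = 1058 + 31712 = 32770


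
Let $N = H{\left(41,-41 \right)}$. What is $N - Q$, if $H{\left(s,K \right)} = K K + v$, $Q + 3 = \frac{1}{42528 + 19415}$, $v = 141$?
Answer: $\frac{113045974}{61943} \approx 1825.0$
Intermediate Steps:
$Q = - \frac{185828}{61943}$ ($Q = -3 + \frac{1}{42528 + 19415} = -3 + \frac{1}{61943} = - \frac{185828}{61943} \approx -3.0$)
$H{\left(s,K \right)} = 141 + K^{2}$ ($H{\left(s,K \right)} = K K + 141 = K^{2} + 141 = 141 + K^{2}$)
$N = 1822$ ($N = 141 + \left(-41\right)^{2} = 141 + 1681 = 1822$)
$N - Q = 1822 - - \frac{185828}{61943} = 1822 + \frac{185828}{61943} = \frac{113045974}{61943}$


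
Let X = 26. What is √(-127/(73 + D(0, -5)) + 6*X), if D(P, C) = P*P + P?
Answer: √822053/73 ≈ 12.420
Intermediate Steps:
D(P, C) = P + P² (D(P, C) = P² + P = P + P²)
√(-127/(73 + D(0, -5)) + 6*X) = √(-127/(73 + 0*(1 + 0)) + 6*26) = √(-127/(73 + 0*1) + 156) = √(-127/(73 + 0) + 156) = √(-127/73 + 156) = √(11261/73) = √822053/73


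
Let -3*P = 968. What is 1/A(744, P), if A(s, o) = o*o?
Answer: 9/937024 ≈ 9.6049e-6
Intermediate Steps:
P = -968/3 (P = -⅓*968 = -968/3 ≈ -322.67)
A(s, o) = o²
1/A(744, P) = 1/((-968/3)²) = 1/(937024/9) = 9/937024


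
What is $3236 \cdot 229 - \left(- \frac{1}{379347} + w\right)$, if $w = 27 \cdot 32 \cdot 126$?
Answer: $\frac{239815586461}{379347} \approx 6.3218 \cdot 10^{5}$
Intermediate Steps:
$w = 108864$ ($w = 864 \cdot 126 = 108864$)
$3236 \cdot 229 - \left(- \frac{1}{379347} + w\right) = 3236 \cdot 229 + \left(\frac{1}{379347} - 108864\right) = 741044 + \left(\frac{1}{379347} - 108864\right) = 741044 - \frac{41297231807}{379347} = \frac{239815586461}{379347}$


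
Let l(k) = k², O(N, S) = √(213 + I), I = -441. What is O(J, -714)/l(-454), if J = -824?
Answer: I*√57/103058 ≈ 7.3258e-5*I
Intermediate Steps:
O(N, S) = 2*I*√57 (O(N, S) = √(213 - 441) = √(-228) = 2*I*√57)
O(J, -714)/l(-454) = (2*I*√57)/((-454)²) = (2*I*√57)/206116 = (2*I*√57)*(1/206116) = I*√57/103058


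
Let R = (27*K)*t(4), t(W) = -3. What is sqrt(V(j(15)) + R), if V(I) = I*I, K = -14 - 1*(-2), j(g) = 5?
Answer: sqrt(997) ≈ 31.575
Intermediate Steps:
K = -12 (K = -14 + 2 = -12)
V(I) = I**2
R = 972 (R = (27*(-12))*(-3) = -324*(-3) = 972)
sqrt(V(j(15)) + R) = sqrt(5**2 + 972) = sqrt(25 + 972) = sqrt(997)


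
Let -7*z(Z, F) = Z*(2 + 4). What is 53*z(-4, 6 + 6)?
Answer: 1272/7 ≈ 181.71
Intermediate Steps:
z(Z, F) = -6*Z/7 (z(Z, F) = -Z*(2 + 4)/7 = -Z*6/7 = -6*Z/7)
53*z(-4, 6 + 6) = 53*(-6/7*(-4)) = 53*(24/7) = 1272/7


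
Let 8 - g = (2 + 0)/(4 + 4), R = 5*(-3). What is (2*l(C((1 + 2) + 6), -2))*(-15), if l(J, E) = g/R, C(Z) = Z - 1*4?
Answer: 31/2 ≈ 15.500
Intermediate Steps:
C(Z) = -4 + Z (C(Z) = Z - 4 = -4 + Z)
R = -15
g = 31/4 (g = 8 - (2 + 0)/(4 + 4) = 8 - 2/8 = 8 - 1*1/4 = 8 - 1/4 = 31/4 ≈ 7.7500)
l(J, E) = -31/60 (l(J, E) = (31/4)/(-15) = (31/4)*(-1/15) = -31/60)
(2*l(C((1 + 2) + 6), -2))*(-15) = (2*(-31/60))*(-15) = -31/30*(-15) = 31/2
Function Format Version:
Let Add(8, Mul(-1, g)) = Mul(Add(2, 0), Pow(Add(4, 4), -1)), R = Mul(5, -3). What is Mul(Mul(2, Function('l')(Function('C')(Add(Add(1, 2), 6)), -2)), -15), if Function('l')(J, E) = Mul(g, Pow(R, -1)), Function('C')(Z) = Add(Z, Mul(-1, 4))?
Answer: Rational(31, 2) ≈ 15.500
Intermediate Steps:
Function('C')(Z) = Add(-4, Z) (Function('C')(Z) = Add(Z, -4) = Add(-4, Z))
R = -15
g = Rational(31, 4) (g = Add(8, Mul(-1, Mul(Add(2, 0), Pow(Add(4, 4), -1)))) = Add(8, Mul(-1, Mul(2, Pow(8, -1)))) = Add(8, Mul(-1, Mul(2, Rational(1, 8)))) = Add(8, Mul(-1, Rational(1, 4))) = Add(8, Rational(-1, 4)) = Rational(31, 4) ≈ 7.7500)
Function('l')(J, E) = Rational(-31, 60) (Function('l')(J, E) = Mul(Rational(31, 4), Pow(-15, -1)) = Mul(Rational(31, 4), Rational(-1, 15)) = Rational(-31, 60))
Mul(Mul(2, Function('l')(Function('C')(Add(Add(1, 2), 6)), -2)), -15) = Mul(Mul(2, Rational(-31, 60)), -15) = Mul(Rational(-31, 30), -15) = Rational(31, 2)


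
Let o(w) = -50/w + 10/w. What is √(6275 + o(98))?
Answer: √307455/7 ≈ 79.212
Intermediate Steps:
o(w) = -40/w
√(6275 + o(98)) = √(6275 - 40/98) = √(6275 - 40*1/98) = √(6275 - 20/49) = √(307455/49) = √307455/7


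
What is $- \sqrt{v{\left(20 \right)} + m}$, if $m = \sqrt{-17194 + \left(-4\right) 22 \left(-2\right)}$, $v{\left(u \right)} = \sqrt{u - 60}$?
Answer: $- \sqrt{i} \sqrt{\sqrt{17018} + 2 \sqrt{10}} \approx -8.2697 - 8.2697 i$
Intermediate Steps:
$v{\left(u \right)} = \sqrt{-60 + u}$
$m = i \sqrt{17018}$ ($m = \sqrt{-17194 - -176} = \sqrt{-17194 + 176} = \sqrt{-17018} = i \sqrt{17018} \approx 130.45 i$)
$- \sqrt{v{\left(20 \right)} + m} = - \sqrt{\sqrt{-60 + 20} + i \sqrt{17018}} = - \sqrt{\sqrt{-40} + i \sqrt{17018}} = - \sqrt{2 i \sqrt{10} + i \sqrt{17018}} = - \sqrt{i \sqrt{17018} + 2 i \sqrt{10}}$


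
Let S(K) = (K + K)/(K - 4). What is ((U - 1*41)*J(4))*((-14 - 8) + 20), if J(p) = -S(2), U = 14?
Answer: 108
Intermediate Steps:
S(K) = 2*K/(-4 + K) (S(K) = (2*K)/(-4 + K) = 2*K/(-4 + K))
J(p) = 2 (J(p) = -2*2/(-4 + 2) = -2*2/(-2) = -2*2*(-1)/2 = -1*(-2) = 2)
((U - 1*41)*J(4))*((-14 - 8) + 20) = ((14 - 1*41)*2)*((-14 - 8) + 20) = ((14 - 41)*2)*(-22 + 20) = -27*2*(-2) = -54*(-2) = 108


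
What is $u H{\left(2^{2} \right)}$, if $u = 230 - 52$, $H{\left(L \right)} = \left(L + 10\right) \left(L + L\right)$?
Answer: $19936$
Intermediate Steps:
$H{\left(L \right)} = 2 L \left(10 + L\right)$ ($H{\left(L \right)} = \left(10 + L\right) 2 L = 2 L \left(10 + L\right)$)
$u = 178$
$u H{\left(2^{2} \right)} = 178 \cdot 2 \cdot 2^{2} \left(10 + 2^{2}\right) = 178 \cdot 2 \cdot 4 \left(10 + 4\right) = 178 \cdot 2 \cdot 4 \cdot 14 = 178 \cdot 112 = 19936$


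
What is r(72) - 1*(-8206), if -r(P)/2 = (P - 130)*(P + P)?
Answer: 24910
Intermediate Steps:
r(P) = -4*P*(-130 + P) (r(P) = -2*(P - 130)*(P + P) = -2*(-130 + P)*2*P = -4*P*(-130 + P))
r(72) - 1*(-8206) = 4*72*(130 - 1*72) - 1*(-8206) = 4*72*(130 - 72) + 8206 = 4*72*58 + 8206 = 16704 + 8206 = 24910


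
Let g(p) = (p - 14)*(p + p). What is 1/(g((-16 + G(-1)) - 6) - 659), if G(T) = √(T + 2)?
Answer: 1/811 ≈ 0.0012330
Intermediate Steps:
G(T) = √(2 + T)
g(p) = 2*p*(-14 + p) (g(p) = (-14 + p)*(2*p) = 2*p*(-14 + p))
1/(g((-16 + G(-1)) - 6) - 659) = 1/(2*((-16 + √(2 - 1)) - 6)*(-14 + ((-16 + √(2 - 1)) - 6)) - 659) = 1/(2*((-16 + √1) - 6)*(-14 + ((-16 + √1) - 6)) - 659) = 1/(2*((-16 + 1) - 6)*(-14 + ((-16 + 1) - 6)) - 659) = 1/(2*(-15 - 6)*(-14 + (-15 - 6)) - 659) = 1/(2*(-21)*(-14 - 21) - 659) = 1/(2*(-21)*(-35) - 659) = 1/(1470 - 659) = 1/811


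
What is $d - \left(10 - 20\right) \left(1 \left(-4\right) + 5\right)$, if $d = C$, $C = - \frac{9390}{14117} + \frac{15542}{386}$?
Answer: $\frac{135136747}{2724581} \approx 49.599$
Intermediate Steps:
$C = \frac{107890937}{2724581}$ ($C = \left(-9390\right) \frac{1}{14117} + 15542 \cdot \frac{1}{386} = - \frac{9390}{14117} + \frac{7771}{193} = \frac{107890937}{2724581} \approx 39.599$)
$d = \frac{107890937}{2724581} \approx 39.599$
$d - \left(10 - 20\right) \left(1 \left(-4\right) + 5\right) = \frac{107890937}{2724581} - \left(10 - 20\right) \left(1 \left(-4\right) + 5\right) = \frac{107890937}{2724581} - - 10 \left(-4 + 5\right) = \frac{107890937}{2724581} - \left(-10\right) 1 = \frac{107890937}{2724581} - -10 = \frac{107890937}{2724581} + 10 = \frac{135136747}{2724581}$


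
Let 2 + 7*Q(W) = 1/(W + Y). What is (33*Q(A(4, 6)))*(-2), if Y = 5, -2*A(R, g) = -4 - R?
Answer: 374/21 ≈ 17.810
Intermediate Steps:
A(R, g) = 2 + R/2 (A(R, g) = -(-4 - R)/2 = 2 + R/2)
Q(W) = -2/7 + 1/(7*(5 + W)) (Q(W) = -2/7 + 1/(7*(W + 5)) = -2/7 + 1/(7*(5 + W)))
(33*Q(A(4, 6)))*(-2) = (33*((-9 - 2*(2 + (½)*4))/(7*(5 + (2 + (½)*4)))))*(-2) = (33*((-9 - 2*(2 + 2))/(7*(5 + (2 + 2)))))*(-2) = (33*((-9 - 2*4)/(7*(5 + 4))))*(-2) = (33*((⅐)*(-9 - 8)/9))*(-2) = (33*((⅐)*(⅑)*(-17)))*(-2) = (33*(-17/63))*(-2) = -187/21*(-2) = 374/21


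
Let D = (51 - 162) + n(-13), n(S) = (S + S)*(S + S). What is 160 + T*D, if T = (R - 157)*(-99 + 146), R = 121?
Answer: -955820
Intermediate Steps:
T = -1692 (T = (121 - 157)*(-99 + 146) = -36*47 = -1692)
n(S) = 4*S² (n(S) = (2*S)*(2*S) = 4*S²)
D = 565 (D = (51 - 162) + 4*(-13)² = -111 + 4*169 = -111 + 676 = 565)
160 + T*D = 160 - 1692*565 = 160 - 955980 = -955820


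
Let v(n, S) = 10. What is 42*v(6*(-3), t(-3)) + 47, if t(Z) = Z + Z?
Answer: 467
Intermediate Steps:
t(Z) = 2*Z
42*v(6*(-3), t(-3)) + 47 = 42*10 + 47 = 420 + 47 = 467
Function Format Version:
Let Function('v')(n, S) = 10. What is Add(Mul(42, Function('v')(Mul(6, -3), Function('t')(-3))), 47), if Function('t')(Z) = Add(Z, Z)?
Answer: 467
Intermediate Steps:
Function('t')(Z) = Mul(2, Z)
Add(Mul(42, Function('v')(Mul(6, -3), Function('t')(-3))), 47) = Add(Mul(42, 10), 47) = Add(420, 47) = 467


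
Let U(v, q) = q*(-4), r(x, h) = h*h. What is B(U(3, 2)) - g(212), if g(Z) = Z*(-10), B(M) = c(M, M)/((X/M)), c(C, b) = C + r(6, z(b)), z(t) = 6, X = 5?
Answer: 10376/5 ≈ 2075.2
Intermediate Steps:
r(x, h) = h**2
c(C, b) = 36 + C (c(C, b) = C + 6**2 = C + 36 = 36 + C)
U(v, q) = -4*q
B(M) = M*(36 + M)/5 (B(M) = (36 + M)/((5/M)) = (36 + M)*(M/5) = M*(36 + M)/5)
g(Z) = -10*Z
B(U(3, 2)) - g(212) = (-4*2)*(36 - 4*2)/5 - (-10)*212 = (1/5)*(-8)*(36 - 8) - 1*(-2120) = (1/5)*(-8)*28 + 2120 = -224/5 + 2120 = 10376/5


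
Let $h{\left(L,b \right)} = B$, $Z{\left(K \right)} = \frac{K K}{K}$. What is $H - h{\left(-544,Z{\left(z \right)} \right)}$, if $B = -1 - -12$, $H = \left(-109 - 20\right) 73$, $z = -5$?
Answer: $-9428$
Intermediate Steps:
$Z{\left(K \right)} = K$ ($Z{\left(K \right)} = \frac{K^{2}}{K} = K$)
$H = -9417$ ($H = \left(-129\right) 73 = -9417$)
$B = 11$ ($B = -1 + 12 = 11$)
$h{\left(L,b \right)} = 11$
$H - h{\left(-544,Z{\left(z \right)} \right)} = -9417 - 11 = -9428$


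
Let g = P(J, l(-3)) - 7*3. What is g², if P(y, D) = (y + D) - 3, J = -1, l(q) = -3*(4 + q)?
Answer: 784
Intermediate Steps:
l(q) = -12 - 3*q
P(y, D) = -3 + D + y (P(y, D) = (D + y) - 3 = -3 + D + y)
g = -28 (g = (-3 + (-12 - 3*(-3)) - 1) - 7*3 = (-3 + (-12 + 9) - 1) - 1*21 = (-3 - 3 - 1) - 21 = -7 - 21 = -28)
g² = (-28)² = 784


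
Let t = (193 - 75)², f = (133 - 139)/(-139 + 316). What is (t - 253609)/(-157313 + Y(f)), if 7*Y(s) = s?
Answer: 32996635/21656757 ≈ 1.5236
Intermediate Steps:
f = -2/59 (f = -6/177 = -6*1/177 = -2/59 ≈ -0.033898)
Y(s) = s/7
t = 13924 (t = 118² = 13924)
(t - 253609)/(-157313 + Y(f)) = (13924 - 253609)/(-157313 + (⅐)*(-2/59)) = -239685/(-157313 - 2/413) = -239685/(-64970271/413) = -239685*(-413/64970271) = 32996635/21656757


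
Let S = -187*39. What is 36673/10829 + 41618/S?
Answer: -6967/3003 ≈ -2.3200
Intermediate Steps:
S = -7293
36673/10829 + 41618/S = 36673/10829 + 41618/(-7293) = 36673*(1/10829) + 41618*(-1/7293) = 403/119 - 41618/7293 = -6967/3003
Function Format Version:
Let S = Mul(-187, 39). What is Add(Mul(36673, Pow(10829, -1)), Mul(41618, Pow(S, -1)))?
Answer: Rational(-6967, 3003) ≈ -2.3200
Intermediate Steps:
S = -7293
Add(Mul(36673, Pow(10829, -1)), Mul(41618, Pow(S, -1))) = Add(Mul(36673, Pow(10829, -1)), Mul(41618, Pow(-7293, -1))) = Add(Mul(36673, Rational(1, 10829)), Mul(41618, Rational(-1, 7293))) = Add(Rational(403, 119), Rational(-41618, 7293)) = Rational(-6967, 3003)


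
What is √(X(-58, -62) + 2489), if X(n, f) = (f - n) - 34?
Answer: √2451 ≈ 49.508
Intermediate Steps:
X(n, f) = -34 + f - n
√(X(-58, -62) + 2489) = √((-34 - 62 - 1*(-58)) + 2489) = √((-34 - 62 + 58) + 2489) = √(-38 + 2489) = √2451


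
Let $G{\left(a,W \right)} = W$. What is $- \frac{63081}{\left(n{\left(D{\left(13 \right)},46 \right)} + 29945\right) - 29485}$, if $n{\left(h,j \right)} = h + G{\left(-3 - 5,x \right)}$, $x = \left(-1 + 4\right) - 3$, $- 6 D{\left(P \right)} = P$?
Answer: $- \frac{378486}{2747} \approx -137.78$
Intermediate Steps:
$D{\left(P \right)} = - \frac{P}{6}$
$x = 0$ ($x = 3 - 3 = 0$)
$n{\left(h,j \right)} = h$ ($n{\left(h,j \right)} = h + 0 = h$)
$- \frac{63081}{\left(n{\left(D{\left(13 \right)},46 \right)} + 29945\right) - 29485} = - \frac{63081}{\left(\left(- \frac{1}{6}\right) 13 + 29945\right) - 29485} = - \frac{63081}{\left(- \frac{13}{6} + 29945\right) - 29485} = - \frac{63081}{\frac{179657}{6} - 29485} = - \frac{63081}{\frac{2747}{6}} = \left(-63081\right) \frac{6}{2747} = - \frac{378486}{2747}$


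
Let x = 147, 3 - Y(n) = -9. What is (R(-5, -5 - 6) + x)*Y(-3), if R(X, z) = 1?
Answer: 1776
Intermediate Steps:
Y(n) = 12 (Y(n) = 3 - 1*(-9) = 3 + 9 = 12)
(R(-5, -5 - 6) + x)*Y(-3) = (1 + 147)*12 = 148*12 = 1776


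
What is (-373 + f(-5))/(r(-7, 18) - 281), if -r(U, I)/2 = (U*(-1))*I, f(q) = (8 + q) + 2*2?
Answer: 366/533 ≈ 0.68668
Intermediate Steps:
f(q) = 12 + q (f(q) = (8 + q) + 4 = 12 + q)
r(U, I) = 2*I*U (r(U, I) = -2*U*(-1)*I = -2*(-U)*I = -(-2)*I*U = 2*I*U)
(-373 + f(-5))/(r(-7, 18) - 281) = (-373 + (12 - 5))/(2*18*(-7) - 281) = (-373 + 7)/(-252 - 281) = -366/(-533) = -366*(-1/533) = 366/533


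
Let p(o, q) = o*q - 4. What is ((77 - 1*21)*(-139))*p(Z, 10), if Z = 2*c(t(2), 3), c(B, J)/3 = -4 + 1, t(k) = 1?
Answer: 1432256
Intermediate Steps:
c(B, J) = -9 (c(B, J) = 3*(-4 + 1) = 3*(-3) = -9)
Z = -18 (Z = 2*(-9) = -18)
p(o, q) = -4 + o*q
((77 - 1*21)*(-139))*p(Z, 10) = ((77 - 1*21)*(-139))*(-4 - 18*10) = ((77 - 21)*(-139))*(-4 - 180) = (56*(-139))*(-184) = -7784*(-184) = 1432256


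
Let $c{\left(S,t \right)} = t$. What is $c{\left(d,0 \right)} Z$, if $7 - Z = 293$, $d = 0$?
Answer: $0$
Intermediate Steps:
$Z = -286$ ($Z = 7 - 293 = -286$)
$c{\left(d,0 \right)} Z = 0 \left(-286\right) = 0$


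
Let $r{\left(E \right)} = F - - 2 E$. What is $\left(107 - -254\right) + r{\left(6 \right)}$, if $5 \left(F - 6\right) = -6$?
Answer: $\frac{1889}{5} \approx 377.8$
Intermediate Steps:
$F = \frac{24}{5}$ ($F = 6 + \frac{1}{5} \left(-6\right) = 6 - \frac{6}{5} = \frac{24}{5} \approx 4.8$)
$r{\left(E \right)} = \frac{24}{5} + 2 E$ ($r{\left(E \right)} = \frac{24}{5} - - 2 E = \frac{24}{5} + 2 E$)
$\left(107 - -254\right) + r{\left(6 \right)} = \left(107 - -254\right) + \left(\frac{24}{5} + 2 \cdot 6\right) = \left(107 + 254\right) + \left(\frac{24}{5} + 12\right) = 361 + \frac{84}{5} = \frac{1889}{5}$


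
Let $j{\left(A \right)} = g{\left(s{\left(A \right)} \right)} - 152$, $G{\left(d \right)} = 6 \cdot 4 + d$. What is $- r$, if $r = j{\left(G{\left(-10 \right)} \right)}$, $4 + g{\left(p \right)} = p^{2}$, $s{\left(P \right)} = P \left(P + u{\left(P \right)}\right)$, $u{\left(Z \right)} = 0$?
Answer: $-38260$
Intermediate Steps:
$G{\left(d \right)} = 24 + d$
$s{\left(P \right)} = P^{2}$ ($s{\left(P \right)} = P \left(P + 0\right) = P P = P^{2}$)
$g{\left(p \right)} = -4 + p^{2}$
$j{\left(A \right)} = -156 + A^{4}$ ($j{\left(A \right)} = \left(-4 + \left(A^{2}\right)^{2}\right) - 152 = \left(-4 + A^{4}\right) - 152 = -156 + A^{4}$)
$r = 38260$ ($r = -156 + \left(24 - 10\right)^{4} = -156 + 14^{4} = -156 + 38416 = 38260$)
$- r = \left(-1\right) 38260 = -38260$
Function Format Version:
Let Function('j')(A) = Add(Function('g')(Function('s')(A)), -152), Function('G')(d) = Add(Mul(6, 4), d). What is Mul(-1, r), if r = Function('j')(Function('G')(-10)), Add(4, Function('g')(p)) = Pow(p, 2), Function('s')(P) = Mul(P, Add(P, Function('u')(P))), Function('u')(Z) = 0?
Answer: -38260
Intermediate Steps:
Function('G')(d) = Add(24, d)
Function('s')(P) = Pow(P, 2) (Function('s')(P) = Mul(P, Add(P, 0)) = Mul(P, P) = Pow(P, 2))
Function('g')(p) = Add(-4, Pow(p, 2))
Function('j')(A) = Add(-156, Pow(A, 4)) (Function('j')(A) = Add(Add(-4, Pow(Pow(A, 2), 2)), -152) = Add(Add(-4, Pow(A, 4)), -152) = Add(-156, Pow(A, 4)))
r = 38260 (r = Add(-156, Pow(Add(24, -10), 4)) = Add(-156, Pow(14, 4)) = Add(-156, 38416) = 38260)
Mul(-1, r) = Mul(-1, 38260) = -38260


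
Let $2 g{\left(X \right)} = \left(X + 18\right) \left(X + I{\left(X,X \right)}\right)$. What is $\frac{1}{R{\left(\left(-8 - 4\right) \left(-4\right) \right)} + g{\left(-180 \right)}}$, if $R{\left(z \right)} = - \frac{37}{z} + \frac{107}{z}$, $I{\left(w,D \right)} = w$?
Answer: $\frac{24}{699875} \approx 3.4292 \cdot 10^{-5}$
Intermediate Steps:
$g{\left(X \right)} = X \left(18 + X\right)$ ($g{\left(X \right)} = \frac{\left(X + 18\right) \left(X + X\right)}{2} = \frac{\left(18 + X\right) 2 X}{2} = \frac{2 X \left(18 + X\right)}{2} = X \left(18 + X\right)$)
$R{\left(z \right)} = \frac{70}{z}$
$\frac{1}{R{\left(\left(-8 - 4\right) \left(-4\right) \right)} + g{\left(-180 \right)}} = \frac{1}{\frac{70}{\left(-8 - 4\right) \left(-4\right)} - 180 \left(18 - 180\right)} = \frac{1}{\frac{70}{\left(-12\right) \left(-4\right)} - -29160} = \frac{1}{\frac{70}{48} + 29160} = \frac{1}{70 \cdot \frac{1}{48} + 29160} = \frac{1}{\frac{35}{24} + 29160} = \frac{1}{\frac{699875}{24}} = \frac{24}{699875}$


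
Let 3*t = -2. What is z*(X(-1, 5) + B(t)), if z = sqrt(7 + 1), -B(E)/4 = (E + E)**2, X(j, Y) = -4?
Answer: -200*sqrt(2)/9 ≈ -31.427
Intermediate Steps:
t = -2/3 (t = (1/3)*(-2) = -2/3 ≈ -0.66667)
B(E) = -16*E**2 (B(E) = -4*(E + E)**2 = -4*4*E**2 = -16*E**2)
z = 2*sqrt(2) (z = sqrt(8) = 2*sqrt(2) ≈ 2.8284)
z*(X(-1, 5) + B(t)) = (2*sqrt(2))*(-4 - 16*(-2/3)**2) = (2*sqrt(2))*(-4 - 16*4/9) = (2*sqrt(2))*(-4 - 64/9) = (2*sqrt(2))*(-100/9) = -200*sqrt(2)/9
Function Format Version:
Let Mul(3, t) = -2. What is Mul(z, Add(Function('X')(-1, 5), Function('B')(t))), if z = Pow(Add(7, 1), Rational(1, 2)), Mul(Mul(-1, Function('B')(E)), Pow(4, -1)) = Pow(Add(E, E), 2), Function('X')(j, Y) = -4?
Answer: Mul(Rational(-200, 9), Pow(2, Rational(1, 2))) ≈ -31.427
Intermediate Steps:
t = Rational(-2, 3) (t = Mul(Rational(1, 3), -2) = Rational(-2, 3) ≈ -0.66667)
Function('B')(E) = Mul(-16, Pow(E, 2)) (Function('B')(E) = Mul(-4, Pow(Add(E, E), 2)) = Mul(-4, Pow(Mul(2, E), 2)) = Mul(-4, Mul(4, Pow(E, 2))) = Mul(-16, Pow(E, 2)))
z = Mul(2, Pow(2, Rational(1, 2))) (z = Pow(8, Rational(1, 2)) = Mul(2, Pow(2, Rational(1, 2))) ≈ 2.8284)
Mul(z, Add(Function('X')(-1, 5), Function('B')(t))) = Mul(Mul(2, Pow(2, Rational(1, 2))), Add(-4, Mul(-16, Pow(Rational(-2, 3), 2)))) = Mul(Mul(2, Pow(2, Rational(1, 2))), Add(-4, Mul(-16, Rational(4, 9)))) = Mul(Mul(2, Pow(2, Rational(1, 2))), Add(-4, Rational(-64, 9))) = Mul(Mul(2, Pow(2, Rational(1, 2))), Rational(-100, 9)) = Mul(Rational(-200, 9), Pow(2, Rational(1, 2)))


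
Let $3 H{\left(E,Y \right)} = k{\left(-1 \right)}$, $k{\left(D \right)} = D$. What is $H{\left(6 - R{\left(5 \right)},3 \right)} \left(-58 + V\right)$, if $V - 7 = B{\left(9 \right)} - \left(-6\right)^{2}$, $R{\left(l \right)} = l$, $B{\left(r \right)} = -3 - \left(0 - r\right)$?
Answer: $27$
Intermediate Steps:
$B{\left(r \right)} = -3 + r$ ($B{\left(r \right)} = -3 - - r = -3 + r$)
$H{\left(E,Y \right)} = - \frac{1}{3}$ ($H{\left(E,Y \right)} = \frac{1}{3} \left(-1\right) = - \frac{1}{3}$)
$V = -23$ ($V = 7 + \left(\left(-3 + 9\right) - \left(-6\right)^{2}\right) = 7 + \left(6 - 36\right) = 7 - 30 = -23$)
$H{\left(6 - R{\left(5 \right)},3 \right)} \left(-58 + V\right) = - \frac{-58 - 23}{3} = \left(- \frac{1}{3}\right) \left(-81\right) = 27$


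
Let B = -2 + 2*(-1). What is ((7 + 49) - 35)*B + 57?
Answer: -27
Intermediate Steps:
B = -4 (B = -2 - 2 = -4)
((7 + 49) - 35)*B + 57 = ((7 + 49) - 35)*(-4) + 57 = (56 - 35)*(-4) + 57 = 21*(-4) + 57 = -84 + 57 = -27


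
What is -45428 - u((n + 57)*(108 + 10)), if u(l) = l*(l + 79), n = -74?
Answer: -3910990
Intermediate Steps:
u(l) = l*(79 + l)
-45428 - u((n + 57)*(108 + 10)) = -45428 - (-74 + 57)*(108 + 10)*(79 + (-74 + 57)*(108 + 10)) = -45428 - (-17*118)*(79 - 17*118) = -45428 - (-2006)*(79 - 2006) = -45428 - (-2006)*(-1927) = -45428 - 1*3865562 = -45428 - 3865562 = -3910990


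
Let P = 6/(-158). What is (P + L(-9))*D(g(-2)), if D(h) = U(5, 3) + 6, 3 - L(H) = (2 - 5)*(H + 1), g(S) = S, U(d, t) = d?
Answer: -18282/79 ≈ -231.42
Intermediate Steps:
L(H) = 6 + 3*H (L(H) = 3 - (2 - 5)*(H + 1) = 3 - (-3)*(1 + H) = 3 - (-3 - 3*H) = 3 + (3 + 3*H) = 6 + 3*H)
D(h) = 11 (D(h) = 5 + 6 = 11)
P = -3/79 (P = 6*(-1/158) = -3/79 ≈ -0.037975)
(P + L(-9))*D(g(-2)) = (-3/79 + (6 + 3*(-9)))*11 = (-3/79 + (6 - 27))*11 = (-3/79 - 21)*11 = -1662/79*11 = -18282/79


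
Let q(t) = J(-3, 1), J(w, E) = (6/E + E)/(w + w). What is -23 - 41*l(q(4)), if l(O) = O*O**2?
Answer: 9095/216 ≈ 42.107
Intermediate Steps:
J(w, E) = (E + 6/E)/(2*w) (J(w, E) = (E + 6/E)/((2*w)) = (E + 6/E)*(1/(2*w)) = (E + 6/E)/(2*w))
q(t) = -7/6 (q(t) = (1/2)*(6 + 1**2)/(1*(-3)) = (1/2)*1*(-1/3)*(6 + 1) = (1/2)*1*(-1/3)*7 = -7/6)
l(O) = O**3
-23 - 41*l(q(4)) = -23 - 41*(-7/6)**3 = -23 - 41*(-343/216) = -23 + 14063/216 = 9095/216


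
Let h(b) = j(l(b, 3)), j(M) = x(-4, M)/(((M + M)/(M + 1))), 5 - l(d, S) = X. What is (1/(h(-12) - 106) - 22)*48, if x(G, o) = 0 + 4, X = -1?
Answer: -328560/311 ≈ -1056.5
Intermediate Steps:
x(G, o) = 4
l(d, S) = 6 (l(d, S) = 5 - 1*(-1) = 5 + 1 = 6)
j(M) = 2*(1 + M)/M (j(M) = 4/(((M + M)/(M + 1))) = 4/(((2*M)/(1 + M))) = 4/((2*M/(1 + M))) = 4*((1 + M)/(2*M)) = 2*(1 + M)/M)
h(b) = 7/3 (h(b) = 2 + 2/6 = 2 + 2*(1/6) = 2 + 1/3 = 7/3)
(1/(h(-12) - 106) - 22)*48 = (1/(7/3 - 106) - 22)*48 = (1/(-311/3) - 22)*48 = (-3/311 - 22)*48 = -6845/311*48 = -328560/311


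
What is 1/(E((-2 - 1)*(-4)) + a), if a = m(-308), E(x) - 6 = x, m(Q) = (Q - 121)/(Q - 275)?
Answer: 53/993 ≈ 0.053374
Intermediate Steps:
m(Q) = (-121 + Q)/(-275 + Q)
E(x) = 6 + x
a = 39/53 (a = (-121 - 308)/(-275 - 308) = -429/(-583) = -1/583*(-429) = 39/53 ≈ 0.73585)
1/(E((-2 - 1)*(-4)) + a) = 1/((6 + (-2 - 1)*(-4)) + 39/53) = 1/((6 - 3*(-4)) + 39/53) = 1/((6 + 12) + 39/53) = 1/(18 + 39/53) = 1/(993/53) = 53/993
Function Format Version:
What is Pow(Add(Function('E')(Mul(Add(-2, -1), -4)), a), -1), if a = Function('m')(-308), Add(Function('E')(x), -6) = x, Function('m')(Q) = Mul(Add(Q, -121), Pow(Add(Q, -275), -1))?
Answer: Rational(53, 993) ≈ 0.053374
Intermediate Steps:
Function('m')(Q) = Mul(Pow(Add(-275, Q), -1), Add(-121, Q)) (Function('m')(Q) = Mul(Add(-121, Q), Pow(Add(-275, Q), -1)) = Mul(Pow(Add(-275, Q), -1), Add(-121, Q)))
Function('E')(x) = Add(6, x)
a = Rational(39, 53) (a = Mul(Pow(Add(-275, -308), -1), Add(-121, -308)) = Mul(Pow(-583, -1), -429) = Mul(Rational(-1, 583), -429) = Rational(39, 53) ≈ 0.73585)
Pow(Add(Function('E')(Mul(Add(-2, -1), -4)), a), -1) = Pow(Add(Add(6, Mul(Add(-2, -1), -4)), Rational(39, 53)), -1) = Pow(Add(Add(6, Mul(-3, -4)), Rational(39, 53)), -1) = Pow(Add(Add(6, 12), Rational(39, 53)), -1) = Pow(Add(18, Rational(39, 53)), -1) = Pow(Rational(993, 53), -1) = Rational(53, 993)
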